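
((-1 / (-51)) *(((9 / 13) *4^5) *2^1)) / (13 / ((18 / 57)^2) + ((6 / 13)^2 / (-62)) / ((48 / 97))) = 178274304 / 835900795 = 0.21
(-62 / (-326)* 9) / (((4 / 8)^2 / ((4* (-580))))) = -2589120 / 163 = -15884.17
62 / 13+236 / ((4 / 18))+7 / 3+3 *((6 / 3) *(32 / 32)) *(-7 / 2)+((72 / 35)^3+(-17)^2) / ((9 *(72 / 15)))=25402775999 / 24078600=1054.99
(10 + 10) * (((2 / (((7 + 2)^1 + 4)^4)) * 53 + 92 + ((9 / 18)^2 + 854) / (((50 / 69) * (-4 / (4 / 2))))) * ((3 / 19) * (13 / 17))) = -17048476359 / 14192620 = -1201.22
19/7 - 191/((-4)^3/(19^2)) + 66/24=485105/448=1082.82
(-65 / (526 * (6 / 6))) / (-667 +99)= 65 / 298768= 0.00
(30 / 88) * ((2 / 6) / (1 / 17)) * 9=765 / 44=17.39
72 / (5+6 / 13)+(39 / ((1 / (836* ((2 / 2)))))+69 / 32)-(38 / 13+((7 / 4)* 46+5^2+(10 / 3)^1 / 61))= 32510.86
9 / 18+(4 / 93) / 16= 187 / 372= 0.50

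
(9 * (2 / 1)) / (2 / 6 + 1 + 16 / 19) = 513 / 62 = 8.27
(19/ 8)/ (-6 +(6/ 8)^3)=-152/ 357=-0.43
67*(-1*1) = -67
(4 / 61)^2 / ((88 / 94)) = 188 / 40931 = 0.00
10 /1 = 10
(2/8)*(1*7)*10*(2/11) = 3.18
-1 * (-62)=62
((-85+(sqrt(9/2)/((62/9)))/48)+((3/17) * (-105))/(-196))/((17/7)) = -40415/1156+63 * sqrt(2)/33728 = -34.96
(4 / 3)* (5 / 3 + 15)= 200 / 9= 22.22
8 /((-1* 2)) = -4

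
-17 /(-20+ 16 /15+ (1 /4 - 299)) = 1020 /19061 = 0.05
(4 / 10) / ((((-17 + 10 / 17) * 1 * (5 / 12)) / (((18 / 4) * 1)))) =-204 / 775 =-0.26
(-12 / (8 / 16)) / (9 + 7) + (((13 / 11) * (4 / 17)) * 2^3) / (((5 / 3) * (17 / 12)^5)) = -3361614213 / 2655132590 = -1.27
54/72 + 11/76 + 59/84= 1.60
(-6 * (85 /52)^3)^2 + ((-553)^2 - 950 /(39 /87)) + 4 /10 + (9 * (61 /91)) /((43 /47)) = 2264215139951514257 /7438691886080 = 304383.51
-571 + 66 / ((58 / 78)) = -13985 / 29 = -482.24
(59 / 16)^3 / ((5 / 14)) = 1437653 / 10240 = 140.40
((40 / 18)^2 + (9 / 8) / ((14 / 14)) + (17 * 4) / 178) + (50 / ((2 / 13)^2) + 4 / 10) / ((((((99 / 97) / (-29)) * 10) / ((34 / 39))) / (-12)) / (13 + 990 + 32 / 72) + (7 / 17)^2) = 1627456122893729417 / 130553897980680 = 12465.78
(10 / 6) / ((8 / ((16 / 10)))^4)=1 / 375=0.00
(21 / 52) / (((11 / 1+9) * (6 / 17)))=119 / 2080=0.06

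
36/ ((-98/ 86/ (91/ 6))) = -3354/ 7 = -479.14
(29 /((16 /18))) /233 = 0.14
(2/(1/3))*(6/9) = 4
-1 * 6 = -6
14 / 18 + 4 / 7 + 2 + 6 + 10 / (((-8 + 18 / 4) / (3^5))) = -43151 / 63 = -684.94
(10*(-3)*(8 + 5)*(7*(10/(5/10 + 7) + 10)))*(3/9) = -30940/3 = -10313.33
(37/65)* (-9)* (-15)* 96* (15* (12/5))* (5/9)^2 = 1065600/13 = 81969.23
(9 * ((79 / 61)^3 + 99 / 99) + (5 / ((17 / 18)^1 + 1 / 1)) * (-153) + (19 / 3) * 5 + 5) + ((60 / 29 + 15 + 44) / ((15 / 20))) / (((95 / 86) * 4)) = -4068087460058 / 13131985755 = -309.78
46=46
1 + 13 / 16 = 29 / 16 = 1.81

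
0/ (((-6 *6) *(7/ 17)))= 0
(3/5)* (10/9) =2/3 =0.67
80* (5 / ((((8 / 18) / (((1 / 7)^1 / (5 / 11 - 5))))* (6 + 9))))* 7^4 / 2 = -11319 / 5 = -2263.80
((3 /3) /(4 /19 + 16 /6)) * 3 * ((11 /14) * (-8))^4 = 160231104 /98441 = 1627.69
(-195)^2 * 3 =114075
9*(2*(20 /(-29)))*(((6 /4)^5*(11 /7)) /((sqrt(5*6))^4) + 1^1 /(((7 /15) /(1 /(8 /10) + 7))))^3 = -560150674870410657 /8148582400000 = -68742.10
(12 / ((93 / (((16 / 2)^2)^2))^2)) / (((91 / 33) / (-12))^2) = 3507914539008 / 7958041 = 440801.26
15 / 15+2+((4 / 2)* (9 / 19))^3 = 26409 / 6859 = 3.85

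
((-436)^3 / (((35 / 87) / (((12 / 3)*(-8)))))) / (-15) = -76914362368 / 175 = -439510642.10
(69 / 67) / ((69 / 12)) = 12 / 67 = 0.18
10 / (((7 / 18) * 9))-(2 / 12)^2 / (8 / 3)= 1913 / 672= 2.85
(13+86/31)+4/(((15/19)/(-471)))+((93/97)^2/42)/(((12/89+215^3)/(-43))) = -2370.63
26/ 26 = 1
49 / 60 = 0.82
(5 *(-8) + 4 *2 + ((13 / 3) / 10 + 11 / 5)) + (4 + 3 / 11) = -8281 / 330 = -25.09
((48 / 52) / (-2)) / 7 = -0.07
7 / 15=0.47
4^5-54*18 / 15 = 4796 / 5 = 959.20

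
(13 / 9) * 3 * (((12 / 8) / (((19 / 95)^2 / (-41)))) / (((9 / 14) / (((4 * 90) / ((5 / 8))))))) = -5969600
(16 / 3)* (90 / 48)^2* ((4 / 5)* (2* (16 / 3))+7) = 1165 / 4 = 291.25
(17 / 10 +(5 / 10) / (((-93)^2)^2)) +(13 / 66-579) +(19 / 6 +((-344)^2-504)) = 482433216055421 / 4114286055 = 117258.06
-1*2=-2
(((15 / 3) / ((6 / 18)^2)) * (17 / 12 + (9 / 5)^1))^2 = 335241 / 16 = 20952.56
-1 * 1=-1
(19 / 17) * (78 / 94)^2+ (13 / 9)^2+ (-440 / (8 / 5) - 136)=-1241489647 / 3041793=-408.14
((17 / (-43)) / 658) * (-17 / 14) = 289 / 396116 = 0.00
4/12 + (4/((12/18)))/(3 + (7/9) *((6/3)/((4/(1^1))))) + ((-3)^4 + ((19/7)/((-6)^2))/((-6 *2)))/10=3764245/368928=10.20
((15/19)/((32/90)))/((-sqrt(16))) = -675/1216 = -0.56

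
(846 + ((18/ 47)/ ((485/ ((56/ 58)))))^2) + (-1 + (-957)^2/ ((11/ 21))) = 764426110295478116/ 436993713025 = 1749284.00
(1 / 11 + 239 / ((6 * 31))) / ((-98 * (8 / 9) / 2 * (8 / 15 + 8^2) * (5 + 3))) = -126675 / 2070311936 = -0.00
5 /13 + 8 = 8.38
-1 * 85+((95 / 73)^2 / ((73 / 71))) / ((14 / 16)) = -83.12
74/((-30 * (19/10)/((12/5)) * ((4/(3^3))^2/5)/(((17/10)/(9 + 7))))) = -458541/6080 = -75.42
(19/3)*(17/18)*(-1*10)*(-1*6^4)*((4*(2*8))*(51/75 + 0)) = 16868352/5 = 3373670.40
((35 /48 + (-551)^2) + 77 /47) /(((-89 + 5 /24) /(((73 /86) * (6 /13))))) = -149999494143 /111975526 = -1339.57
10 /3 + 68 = 214 /3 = 71.33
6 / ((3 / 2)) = 4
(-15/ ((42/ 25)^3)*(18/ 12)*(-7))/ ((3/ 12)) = 78125/ 588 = 132.87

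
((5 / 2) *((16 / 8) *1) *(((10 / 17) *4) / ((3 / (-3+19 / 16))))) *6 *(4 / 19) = -2900 / 323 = -8.98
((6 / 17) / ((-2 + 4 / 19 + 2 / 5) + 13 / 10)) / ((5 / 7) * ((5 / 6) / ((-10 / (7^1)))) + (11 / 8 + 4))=-27360 / 34391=-0.80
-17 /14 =-1.21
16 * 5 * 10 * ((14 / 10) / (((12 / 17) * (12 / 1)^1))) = 1190 / 9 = 132.22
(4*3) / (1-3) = -6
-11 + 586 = 575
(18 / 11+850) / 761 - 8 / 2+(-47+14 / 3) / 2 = -1207813 / 50226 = -24.05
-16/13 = -1.23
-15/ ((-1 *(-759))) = -5/ 253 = -0.02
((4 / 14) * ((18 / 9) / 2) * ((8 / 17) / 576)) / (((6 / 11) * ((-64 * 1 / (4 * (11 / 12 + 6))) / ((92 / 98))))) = -20999 / 120911616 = -0.00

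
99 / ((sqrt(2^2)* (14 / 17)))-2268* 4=-252333 / 28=-9011.89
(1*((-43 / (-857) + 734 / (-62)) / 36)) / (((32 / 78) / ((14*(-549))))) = 2607743229 / 425072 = 6134.83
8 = 8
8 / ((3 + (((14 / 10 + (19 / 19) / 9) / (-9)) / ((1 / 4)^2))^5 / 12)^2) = 8548358525899403063203125000 / 80130974382181820216902758889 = 0.11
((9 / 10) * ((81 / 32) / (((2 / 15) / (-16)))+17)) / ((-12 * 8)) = 2.69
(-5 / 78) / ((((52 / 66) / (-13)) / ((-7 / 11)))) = -35 / 52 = -0.67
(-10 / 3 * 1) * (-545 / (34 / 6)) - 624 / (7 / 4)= -4282 / 119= -35.98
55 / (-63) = -55 / 63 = -0.87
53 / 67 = 0.79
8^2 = 64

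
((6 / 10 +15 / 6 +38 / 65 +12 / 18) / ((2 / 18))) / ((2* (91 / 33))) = 7.10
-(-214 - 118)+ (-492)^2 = 242396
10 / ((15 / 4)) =8 / 3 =2.67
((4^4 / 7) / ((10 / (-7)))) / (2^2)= -32 / 5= -6.40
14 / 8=7 / 4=1.75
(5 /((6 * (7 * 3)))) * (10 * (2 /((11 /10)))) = 500 /693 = 0.72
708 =708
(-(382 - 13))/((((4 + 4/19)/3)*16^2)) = -21033/20480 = -1.03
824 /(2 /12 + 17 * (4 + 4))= 4944 /817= 6.05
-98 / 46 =-49 / 23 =-2.13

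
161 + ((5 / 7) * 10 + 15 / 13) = 15406 / 91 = 169.30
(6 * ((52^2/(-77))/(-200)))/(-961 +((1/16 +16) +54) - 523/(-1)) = -32448/11332475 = -0.00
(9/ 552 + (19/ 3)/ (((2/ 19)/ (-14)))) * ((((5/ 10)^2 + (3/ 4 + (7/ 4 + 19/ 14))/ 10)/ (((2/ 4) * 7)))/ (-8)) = 41381351/ 2163840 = 19.12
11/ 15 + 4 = 71/ 15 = 4.73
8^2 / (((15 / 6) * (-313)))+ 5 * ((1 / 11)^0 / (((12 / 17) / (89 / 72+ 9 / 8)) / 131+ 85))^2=-32859375114461647 / 405185410284181685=-0.08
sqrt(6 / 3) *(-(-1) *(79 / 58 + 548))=31863 *sqrt(2) / 58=776.92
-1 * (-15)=15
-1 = -1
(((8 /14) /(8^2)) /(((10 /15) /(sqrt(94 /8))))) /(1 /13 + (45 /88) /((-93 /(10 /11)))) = 146289*sqrt(47) /1571248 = 0.64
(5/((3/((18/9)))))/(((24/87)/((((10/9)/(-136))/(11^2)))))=-725/888624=-0.00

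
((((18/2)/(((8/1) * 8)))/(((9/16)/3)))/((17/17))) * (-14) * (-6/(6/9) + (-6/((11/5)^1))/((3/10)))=4179/22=189.95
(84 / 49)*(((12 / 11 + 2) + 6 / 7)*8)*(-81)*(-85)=372786.35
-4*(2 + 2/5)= -48/5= -9.60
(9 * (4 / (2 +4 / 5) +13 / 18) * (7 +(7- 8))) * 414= 336582 / 7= 48083.14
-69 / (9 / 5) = -115 / 3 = -38.33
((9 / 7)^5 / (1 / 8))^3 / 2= 52708129816230144 / 4747561509943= 11102.15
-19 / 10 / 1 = -1.90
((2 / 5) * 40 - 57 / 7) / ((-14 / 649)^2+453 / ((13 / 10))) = 301158715 / 13356301546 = 0.02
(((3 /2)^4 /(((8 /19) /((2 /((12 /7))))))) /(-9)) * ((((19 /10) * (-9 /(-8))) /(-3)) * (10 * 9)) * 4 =204687 /512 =399.78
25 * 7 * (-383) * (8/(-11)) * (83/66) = 22252300/363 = 61301.10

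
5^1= 5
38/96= 19/48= 0.40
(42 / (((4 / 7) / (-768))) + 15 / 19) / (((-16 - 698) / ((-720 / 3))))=-42899880 / 2261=-18973.85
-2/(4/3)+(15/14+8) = 53/7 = 7.57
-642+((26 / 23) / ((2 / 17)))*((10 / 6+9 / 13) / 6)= -5744 / 9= -638.22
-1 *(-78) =78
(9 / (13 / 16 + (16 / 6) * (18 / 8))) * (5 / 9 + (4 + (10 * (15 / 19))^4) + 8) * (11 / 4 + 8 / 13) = 3199683391100 / 184664857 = 17326.98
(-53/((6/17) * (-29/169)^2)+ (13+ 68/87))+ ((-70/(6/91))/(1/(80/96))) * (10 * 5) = -746638007/15138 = -49322.10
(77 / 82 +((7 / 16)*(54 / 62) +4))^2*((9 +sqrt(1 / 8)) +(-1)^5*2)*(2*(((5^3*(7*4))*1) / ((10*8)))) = 2048350451175*sqrt(2) / 3308423168 +14338453158225 / 827105792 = 18211.28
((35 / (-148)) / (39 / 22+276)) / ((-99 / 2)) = 0.00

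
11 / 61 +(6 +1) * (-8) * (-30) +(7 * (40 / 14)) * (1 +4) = 108591 / 61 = 1780.18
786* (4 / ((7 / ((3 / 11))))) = 9432 / 77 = 122.49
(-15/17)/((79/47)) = -705/1343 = -0.52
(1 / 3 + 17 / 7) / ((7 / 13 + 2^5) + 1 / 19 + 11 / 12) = 57304 / 695219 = 0.08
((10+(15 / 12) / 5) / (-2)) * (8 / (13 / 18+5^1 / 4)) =-20.79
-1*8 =-8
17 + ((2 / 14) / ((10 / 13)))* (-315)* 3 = -317 / 2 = -158.50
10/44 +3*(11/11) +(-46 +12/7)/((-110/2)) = 621/154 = 4.03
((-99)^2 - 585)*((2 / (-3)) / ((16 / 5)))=-1920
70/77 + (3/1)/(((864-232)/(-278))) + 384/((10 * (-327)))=-1000179/1894420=-0.53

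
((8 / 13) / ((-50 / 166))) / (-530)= 332 / 86125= 0.00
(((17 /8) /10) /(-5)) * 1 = -17 /400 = -0.04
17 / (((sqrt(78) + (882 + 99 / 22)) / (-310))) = -6229140 / 1047739 + 21080 * sqrt(78) / 3143217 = -5.89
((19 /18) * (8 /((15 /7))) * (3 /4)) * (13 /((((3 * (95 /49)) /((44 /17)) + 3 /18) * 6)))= 143374 /54045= 2.65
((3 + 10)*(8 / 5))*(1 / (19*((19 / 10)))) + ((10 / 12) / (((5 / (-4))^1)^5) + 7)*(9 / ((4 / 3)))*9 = 409.24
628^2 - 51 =394333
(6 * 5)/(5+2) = 30/7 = 4.29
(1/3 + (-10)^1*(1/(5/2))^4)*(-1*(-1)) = 29/375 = 0.08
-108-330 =-438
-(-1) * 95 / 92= 95 / 92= 1.03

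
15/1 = 15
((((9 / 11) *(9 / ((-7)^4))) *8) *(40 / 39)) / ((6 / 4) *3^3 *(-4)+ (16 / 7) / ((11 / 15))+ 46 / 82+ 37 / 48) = -3400704 / 21291453001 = -0.00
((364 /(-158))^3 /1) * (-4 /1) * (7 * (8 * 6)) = 8102395392 /493039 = 16433.58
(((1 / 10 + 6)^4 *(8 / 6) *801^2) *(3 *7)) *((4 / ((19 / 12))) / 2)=373107228120522 / 11875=31419556052.25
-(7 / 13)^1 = -7 / 13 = -0.54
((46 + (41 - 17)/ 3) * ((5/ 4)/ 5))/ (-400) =-27/ 800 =-0.03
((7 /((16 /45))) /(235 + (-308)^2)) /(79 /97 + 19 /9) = 274995 /3886125536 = 0.00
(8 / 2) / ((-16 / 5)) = -5 / 4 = -1.25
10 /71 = 0.14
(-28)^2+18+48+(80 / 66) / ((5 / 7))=28106 / 33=851.70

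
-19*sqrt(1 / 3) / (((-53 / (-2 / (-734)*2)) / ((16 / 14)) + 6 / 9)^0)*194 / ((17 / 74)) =-272764*sqrt(3) / 51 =-9263.55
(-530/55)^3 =-1191016/1331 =-894.83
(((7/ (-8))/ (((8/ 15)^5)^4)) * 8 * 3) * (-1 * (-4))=-24227283.84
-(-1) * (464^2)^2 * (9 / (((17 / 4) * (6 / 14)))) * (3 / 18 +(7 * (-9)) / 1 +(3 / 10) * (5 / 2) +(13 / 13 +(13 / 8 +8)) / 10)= -237590648307712 / 17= -13975920488688.94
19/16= 1.19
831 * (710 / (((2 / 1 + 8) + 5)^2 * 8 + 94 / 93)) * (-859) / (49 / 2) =-47134128870 / 4103603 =-11486.04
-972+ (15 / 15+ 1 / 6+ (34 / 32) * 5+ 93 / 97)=-4491001 / 4656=-964.56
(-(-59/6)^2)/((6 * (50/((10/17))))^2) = -3481/9363600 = -0.00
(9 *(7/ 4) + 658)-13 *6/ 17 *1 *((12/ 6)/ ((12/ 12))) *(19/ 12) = 44827/ 68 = 659.22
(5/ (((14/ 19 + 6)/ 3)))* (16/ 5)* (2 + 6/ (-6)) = 57/ 8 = 7.12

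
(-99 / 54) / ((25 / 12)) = -22 / 25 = -0.88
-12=-12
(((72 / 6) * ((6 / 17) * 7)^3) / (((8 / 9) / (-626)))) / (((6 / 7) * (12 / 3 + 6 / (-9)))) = -1095705954 / 24565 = -44604.35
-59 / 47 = -1.26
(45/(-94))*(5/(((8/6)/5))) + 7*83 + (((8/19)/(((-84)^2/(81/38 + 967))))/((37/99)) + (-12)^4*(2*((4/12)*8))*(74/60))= 24076149569481/175778120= 136968.98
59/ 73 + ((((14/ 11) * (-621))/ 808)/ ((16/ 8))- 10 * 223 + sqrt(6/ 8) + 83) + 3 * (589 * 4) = sqrt(3)/ 2 + 3193069965/ 648824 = 4922.19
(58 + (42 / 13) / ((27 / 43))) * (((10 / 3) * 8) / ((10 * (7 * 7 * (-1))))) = -59104 / 17199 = -3.44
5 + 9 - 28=-14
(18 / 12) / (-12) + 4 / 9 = 23 / 72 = 0.32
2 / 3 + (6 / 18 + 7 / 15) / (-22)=104 / 165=0.63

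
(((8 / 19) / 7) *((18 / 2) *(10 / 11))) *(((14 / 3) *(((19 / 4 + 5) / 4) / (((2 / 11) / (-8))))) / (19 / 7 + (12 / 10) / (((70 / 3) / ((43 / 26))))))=-21294000 / 242003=-87.99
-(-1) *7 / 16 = 7 / 16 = 0.44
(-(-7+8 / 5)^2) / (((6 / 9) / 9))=-19683 / 50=-393.66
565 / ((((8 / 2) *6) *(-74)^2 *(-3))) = -565 / 394272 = -0.00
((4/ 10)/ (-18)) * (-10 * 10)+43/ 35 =1087/ 315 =3.45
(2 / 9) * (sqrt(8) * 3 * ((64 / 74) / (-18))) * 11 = -704 * sqrt(2) / 999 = -1.00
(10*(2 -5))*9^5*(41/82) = -885735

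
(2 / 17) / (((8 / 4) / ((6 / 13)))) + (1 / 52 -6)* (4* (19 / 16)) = -100357 / 3536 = -28.38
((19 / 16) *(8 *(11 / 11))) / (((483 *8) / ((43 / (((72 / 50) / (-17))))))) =-347225 / 278208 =-1.25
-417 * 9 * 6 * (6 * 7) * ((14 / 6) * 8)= -17654112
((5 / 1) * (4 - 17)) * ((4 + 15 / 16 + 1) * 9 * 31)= -1722825 / 16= -107676.56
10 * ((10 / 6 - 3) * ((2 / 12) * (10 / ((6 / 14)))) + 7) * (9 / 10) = 49 / 3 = 16.33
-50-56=-106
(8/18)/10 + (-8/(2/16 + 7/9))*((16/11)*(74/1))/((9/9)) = -1227514/1287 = -953.78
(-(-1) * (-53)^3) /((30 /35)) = -173689.83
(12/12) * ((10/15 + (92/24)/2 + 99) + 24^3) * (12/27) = 167107/27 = 6189.15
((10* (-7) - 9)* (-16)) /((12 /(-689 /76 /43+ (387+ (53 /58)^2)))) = 84161991140 /2061291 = 40829.75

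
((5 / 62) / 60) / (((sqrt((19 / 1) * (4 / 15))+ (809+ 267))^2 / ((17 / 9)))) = 0.00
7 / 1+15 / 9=26 / 3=8.67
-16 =-16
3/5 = 0.60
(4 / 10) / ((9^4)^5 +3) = 1 / 30394163647642322010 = 0.00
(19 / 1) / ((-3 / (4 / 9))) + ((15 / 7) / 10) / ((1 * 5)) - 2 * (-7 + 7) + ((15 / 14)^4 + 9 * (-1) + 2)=-43844561 / 5186160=-8.45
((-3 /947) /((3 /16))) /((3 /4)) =-0.02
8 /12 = 2 /3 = 0.67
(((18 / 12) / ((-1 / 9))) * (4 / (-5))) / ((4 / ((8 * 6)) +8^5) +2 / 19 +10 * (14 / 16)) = 6156 / 18682855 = 0.00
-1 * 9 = -9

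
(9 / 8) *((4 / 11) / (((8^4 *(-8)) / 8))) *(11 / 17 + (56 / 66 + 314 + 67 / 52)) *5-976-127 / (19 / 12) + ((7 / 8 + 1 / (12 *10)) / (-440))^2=-1056.37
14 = 14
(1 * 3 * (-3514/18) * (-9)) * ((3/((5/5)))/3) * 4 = 21084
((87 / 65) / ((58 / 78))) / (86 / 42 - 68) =-189 / 6925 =-0.03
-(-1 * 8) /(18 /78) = 104 /3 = 34.67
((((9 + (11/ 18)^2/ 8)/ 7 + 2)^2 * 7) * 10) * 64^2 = 142740366760/ 45927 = 3107983.69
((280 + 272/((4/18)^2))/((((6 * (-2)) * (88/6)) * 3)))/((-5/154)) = 10129/30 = 337.63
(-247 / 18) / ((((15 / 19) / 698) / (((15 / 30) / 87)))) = -1637857 / 23490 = -69.73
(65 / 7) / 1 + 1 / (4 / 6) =151 / 14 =10.79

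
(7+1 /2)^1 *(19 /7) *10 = 1425 /7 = 203.57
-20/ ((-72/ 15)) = 25/ 6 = 4.17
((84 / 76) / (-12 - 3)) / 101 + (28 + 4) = 307033 / 9595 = 32.00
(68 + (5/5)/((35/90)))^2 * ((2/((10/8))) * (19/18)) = 18546736/2205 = 8411.22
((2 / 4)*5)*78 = 195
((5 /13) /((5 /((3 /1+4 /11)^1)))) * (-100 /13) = -3700 /1859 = -1.99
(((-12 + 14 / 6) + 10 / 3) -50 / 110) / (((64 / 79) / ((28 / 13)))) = -7742 / 429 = -18.05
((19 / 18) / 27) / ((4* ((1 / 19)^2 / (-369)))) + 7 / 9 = -281051 / 216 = -1301.16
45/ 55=9/ 11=0.82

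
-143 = -143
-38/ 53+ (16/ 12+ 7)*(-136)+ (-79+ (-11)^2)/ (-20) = -1806479/ 1590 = -1136.15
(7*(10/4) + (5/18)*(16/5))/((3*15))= 331/810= 0.41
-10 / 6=-1.67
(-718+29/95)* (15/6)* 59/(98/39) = -156884481/3724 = -42127.95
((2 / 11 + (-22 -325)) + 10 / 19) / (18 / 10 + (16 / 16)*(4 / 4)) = -361875 / 2926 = -123.68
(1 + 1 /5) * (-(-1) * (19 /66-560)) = -36941 /55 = -671.65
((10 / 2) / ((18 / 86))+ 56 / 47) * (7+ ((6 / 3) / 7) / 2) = 530450 / 2961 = 179.15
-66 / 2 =-33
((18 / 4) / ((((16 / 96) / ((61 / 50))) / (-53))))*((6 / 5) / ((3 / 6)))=-4189.97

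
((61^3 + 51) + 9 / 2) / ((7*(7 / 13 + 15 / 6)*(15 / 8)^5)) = 193427832832 / 419934375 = 460.61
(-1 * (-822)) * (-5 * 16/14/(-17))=32880/119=276.30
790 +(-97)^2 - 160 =10039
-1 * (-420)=420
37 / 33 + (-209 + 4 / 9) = -20536 / 99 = -207.43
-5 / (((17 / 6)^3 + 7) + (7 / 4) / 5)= -0.17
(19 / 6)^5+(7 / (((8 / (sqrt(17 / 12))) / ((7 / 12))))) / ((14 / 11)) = 318.91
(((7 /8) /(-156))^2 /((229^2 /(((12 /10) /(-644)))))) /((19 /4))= -7 /29744065328640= -0.00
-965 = -965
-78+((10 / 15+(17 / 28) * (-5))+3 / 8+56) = -4031 / 168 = -23.99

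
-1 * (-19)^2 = -361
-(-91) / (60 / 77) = 7007 / 60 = 116.78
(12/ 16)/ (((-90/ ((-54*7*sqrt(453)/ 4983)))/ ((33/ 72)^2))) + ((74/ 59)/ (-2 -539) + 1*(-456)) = -14555138/ 31919 + 77*sqrt(453)/ 579840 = -456.00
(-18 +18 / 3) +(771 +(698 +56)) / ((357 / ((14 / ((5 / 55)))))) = 645.84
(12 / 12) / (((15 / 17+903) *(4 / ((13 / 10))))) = 17 / 47280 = 0.00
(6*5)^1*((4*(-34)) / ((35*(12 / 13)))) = -884 / 7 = -126.29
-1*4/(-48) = 1/12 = 0.08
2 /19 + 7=135 /19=7.11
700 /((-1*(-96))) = 175 /24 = 7.29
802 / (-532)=-401 / 266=-1.51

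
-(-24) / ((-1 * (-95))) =24 / 95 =0.25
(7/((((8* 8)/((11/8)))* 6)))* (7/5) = 539/15360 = 0.04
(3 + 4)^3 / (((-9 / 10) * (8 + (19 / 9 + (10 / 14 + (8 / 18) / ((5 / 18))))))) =-60025 / 1957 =-30.67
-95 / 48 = -1.98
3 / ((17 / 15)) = 45 / 17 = 2.65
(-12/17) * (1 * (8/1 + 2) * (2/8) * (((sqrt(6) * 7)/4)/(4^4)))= -105 * sqrt(6)/8704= -0.03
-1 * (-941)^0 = -1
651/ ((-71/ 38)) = -24738/ 71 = -348.42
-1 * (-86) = 86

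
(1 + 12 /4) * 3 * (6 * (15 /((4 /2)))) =540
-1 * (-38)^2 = -1444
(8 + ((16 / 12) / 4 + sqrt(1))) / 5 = 28 / 15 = 1.87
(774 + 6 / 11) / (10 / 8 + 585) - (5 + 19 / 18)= -439643 / 92862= -4.73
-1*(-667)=667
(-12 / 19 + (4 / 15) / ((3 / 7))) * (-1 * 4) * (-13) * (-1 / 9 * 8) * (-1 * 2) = -6656 / 7695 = -0.86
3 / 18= 1 / 6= 0.17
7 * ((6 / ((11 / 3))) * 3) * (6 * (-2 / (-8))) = 567 / 11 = 51.55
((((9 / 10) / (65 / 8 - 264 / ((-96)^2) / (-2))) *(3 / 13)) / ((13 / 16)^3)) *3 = 127401984 / 892674055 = 0.14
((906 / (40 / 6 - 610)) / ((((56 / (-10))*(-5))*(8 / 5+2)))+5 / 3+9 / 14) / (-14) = -69775 / 425712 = -0.16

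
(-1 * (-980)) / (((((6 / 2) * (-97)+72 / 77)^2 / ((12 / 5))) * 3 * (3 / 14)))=65076704 / 1496556675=0.04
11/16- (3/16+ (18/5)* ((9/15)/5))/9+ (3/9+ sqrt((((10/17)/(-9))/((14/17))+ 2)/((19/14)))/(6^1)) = 11* sqrt(38)/342+ 119/125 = 1.15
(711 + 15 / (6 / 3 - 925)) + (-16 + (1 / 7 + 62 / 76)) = 170866385 / 245518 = 695.94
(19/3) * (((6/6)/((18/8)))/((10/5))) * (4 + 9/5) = 1102/135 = 8.16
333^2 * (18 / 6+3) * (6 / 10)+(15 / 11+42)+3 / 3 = 399244.76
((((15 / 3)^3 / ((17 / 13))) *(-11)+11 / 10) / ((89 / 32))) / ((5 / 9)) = -25713072 / 37825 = -679.79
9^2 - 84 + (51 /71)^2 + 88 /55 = -22282 /25205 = -0.88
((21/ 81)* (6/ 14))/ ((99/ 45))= 5/ 99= 0.05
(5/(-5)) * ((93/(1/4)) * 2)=-744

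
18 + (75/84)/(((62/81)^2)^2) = 8523441369/413737408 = 20.60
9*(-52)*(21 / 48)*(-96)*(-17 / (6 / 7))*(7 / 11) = -2728908 / 11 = -248082.55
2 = 2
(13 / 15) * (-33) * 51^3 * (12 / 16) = -56907279 / 20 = -2845363.95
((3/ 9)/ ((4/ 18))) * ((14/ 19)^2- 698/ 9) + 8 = -116443/ 1083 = -107.52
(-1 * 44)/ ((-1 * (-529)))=-0.08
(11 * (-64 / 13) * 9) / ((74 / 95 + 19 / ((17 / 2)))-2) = -480.54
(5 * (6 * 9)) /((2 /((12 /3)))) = 540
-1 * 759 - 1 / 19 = -14422 / 19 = -759.05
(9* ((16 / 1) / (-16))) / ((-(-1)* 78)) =-3 / 26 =-0.12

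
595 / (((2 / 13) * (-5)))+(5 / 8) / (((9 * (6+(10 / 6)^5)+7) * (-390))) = -767757545 / 992576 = -773.50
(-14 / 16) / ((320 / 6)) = -21 / 1280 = -0.02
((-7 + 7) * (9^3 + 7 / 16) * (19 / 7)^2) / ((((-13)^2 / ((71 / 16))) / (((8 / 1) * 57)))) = 0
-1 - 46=-47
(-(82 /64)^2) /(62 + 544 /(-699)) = -1175019 /43821056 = -0.03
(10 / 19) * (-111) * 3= -175.26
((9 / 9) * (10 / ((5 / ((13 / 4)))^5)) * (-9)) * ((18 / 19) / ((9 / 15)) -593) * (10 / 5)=37549974969 / 3040000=12351.97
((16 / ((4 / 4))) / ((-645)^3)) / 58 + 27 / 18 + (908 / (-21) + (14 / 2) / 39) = -58858545121081 / 1416278067750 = -41.56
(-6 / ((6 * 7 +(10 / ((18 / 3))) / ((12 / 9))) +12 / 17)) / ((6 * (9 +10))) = -68 / 56791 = -0.00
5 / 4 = 1.25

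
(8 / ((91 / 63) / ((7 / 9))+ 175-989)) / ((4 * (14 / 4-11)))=28 / 85275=0.00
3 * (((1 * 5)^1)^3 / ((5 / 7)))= 525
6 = 6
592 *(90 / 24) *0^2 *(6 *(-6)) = 0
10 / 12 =5 / 6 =0.83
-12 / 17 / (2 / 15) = -90 / 17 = -5.29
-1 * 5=-5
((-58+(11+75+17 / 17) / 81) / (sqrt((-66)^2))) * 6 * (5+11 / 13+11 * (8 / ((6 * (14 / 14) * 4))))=-570227 / 11583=-49.23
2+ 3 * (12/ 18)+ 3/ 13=55/ 13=4.23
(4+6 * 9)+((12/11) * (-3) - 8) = 514/11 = 46.73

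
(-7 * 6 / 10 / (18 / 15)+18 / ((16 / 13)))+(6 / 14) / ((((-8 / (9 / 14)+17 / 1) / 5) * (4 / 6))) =27163 / 2296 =11.83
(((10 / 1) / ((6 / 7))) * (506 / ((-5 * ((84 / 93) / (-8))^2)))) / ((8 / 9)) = -729399 / 7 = -104199.86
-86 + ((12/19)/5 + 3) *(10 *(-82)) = -2649.58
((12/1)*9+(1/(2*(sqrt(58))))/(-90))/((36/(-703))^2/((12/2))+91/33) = 1761360876/44980147 - 5436299*sqrt(58)/156530911560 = 39.16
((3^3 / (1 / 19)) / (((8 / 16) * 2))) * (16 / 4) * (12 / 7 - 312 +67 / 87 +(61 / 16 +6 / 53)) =-26986604229 / 43036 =-627070.46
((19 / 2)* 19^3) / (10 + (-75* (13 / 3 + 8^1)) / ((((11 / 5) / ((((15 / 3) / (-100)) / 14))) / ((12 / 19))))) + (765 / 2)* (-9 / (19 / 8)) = 2740288937 / 608665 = 4502.13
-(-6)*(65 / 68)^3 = 823875 / 157216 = 5.24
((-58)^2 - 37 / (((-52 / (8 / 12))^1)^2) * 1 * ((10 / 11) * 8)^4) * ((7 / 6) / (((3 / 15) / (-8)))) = -10434746672560 / 66806883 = -156192.69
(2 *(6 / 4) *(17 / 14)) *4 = 102 / 7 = 14.57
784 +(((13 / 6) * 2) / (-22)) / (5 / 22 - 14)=712669 / 909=784.01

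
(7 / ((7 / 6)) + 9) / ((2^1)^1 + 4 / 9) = 135 / 22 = 6.14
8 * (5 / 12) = 3.33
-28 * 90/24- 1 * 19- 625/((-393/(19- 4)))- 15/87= -381106/3799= -100.32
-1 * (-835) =835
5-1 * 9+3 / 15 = -19 / 5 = -3.80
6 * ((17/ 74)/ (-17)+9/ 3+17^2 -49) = 53943/ 37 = 1457.92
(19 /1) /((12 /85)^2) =137275 /144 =953.30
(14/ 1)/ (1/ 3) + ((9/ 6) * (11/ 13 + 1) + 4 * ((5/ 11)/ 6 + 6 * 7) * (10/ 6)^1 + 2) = 421202/ 1287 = 327.27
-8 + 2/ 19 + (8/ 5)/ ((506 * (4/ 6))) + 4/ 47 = -8816752/ 1129645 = -7.80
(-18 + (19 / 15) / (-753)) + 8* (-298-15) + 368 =-24329449 / 11295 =-2154.00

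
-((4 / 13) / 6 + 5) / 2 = -197 / 78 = -2.53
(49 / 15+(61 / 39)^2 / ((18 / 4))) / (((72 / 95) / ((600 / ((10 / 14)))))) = 173430005 / 41067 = 4223.10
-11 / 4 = -2.75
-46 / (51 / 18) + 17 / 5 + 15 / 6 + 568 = 94803 / 170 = 557.66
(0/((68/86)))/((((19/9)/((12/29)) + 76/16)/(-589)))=0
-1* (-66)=66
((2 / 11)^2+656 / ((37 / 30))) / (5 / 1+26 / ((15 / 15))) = 2381428 / 138787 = 17.16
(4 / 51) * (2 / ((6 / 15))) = 20 / 51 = 0.39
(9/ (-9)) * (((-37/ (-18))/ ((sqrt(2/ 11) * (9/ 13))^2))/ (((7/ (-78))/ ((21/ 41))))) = 894179/ 6642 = 134.62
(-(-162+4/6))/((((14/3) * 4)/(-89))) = -10769/14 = -769.21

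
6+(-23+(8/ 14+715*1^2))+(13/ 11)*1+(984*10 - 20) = 810021/ 77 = 10519.75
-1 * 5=-5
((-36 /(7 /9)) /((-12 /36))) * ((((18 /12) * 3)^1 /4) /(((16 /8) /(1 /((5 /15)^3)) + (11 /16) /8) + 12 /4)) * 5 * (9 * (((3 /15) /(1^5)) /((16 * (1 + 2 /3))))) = 6377292 /382235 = 16.68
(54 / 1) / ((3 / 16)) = 288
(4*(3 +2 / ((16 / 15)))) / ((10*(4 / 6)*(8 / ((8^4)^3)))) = 125627793408 / 5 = 25125558681.60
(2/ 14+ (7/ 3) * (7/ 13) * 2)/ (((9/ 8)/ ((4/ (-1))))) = -23200/ 2457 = -9.44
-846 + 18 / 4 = -1683 / 2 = -841.50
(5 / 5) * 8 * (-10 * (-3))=240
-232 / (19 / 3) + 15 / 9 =-1993 / 57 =-34.96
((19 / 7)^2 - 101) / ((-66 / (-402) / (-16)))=9124.93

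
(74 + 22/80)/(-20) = -2971/800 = -3.71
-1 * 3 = -3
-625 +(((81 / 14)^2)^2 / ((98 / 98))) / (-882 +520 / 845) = -275666187373 / 440170528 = -626.27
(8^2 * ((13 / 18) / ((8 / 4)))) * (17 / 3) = 3536 / 27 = 130.96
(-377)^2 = 142129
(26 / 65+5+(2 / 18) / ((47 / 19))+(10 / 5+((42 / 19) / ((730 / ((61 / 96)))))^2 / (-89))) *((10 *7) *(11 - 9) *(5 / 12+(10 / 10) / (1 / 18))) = 21353715299190237691 / 1112434660500480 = 19195.48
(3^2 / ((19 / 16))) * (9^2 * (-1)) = -11664 / 19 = -613.89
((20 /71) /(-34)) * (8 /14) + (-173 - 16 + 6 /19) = -30290425 /160531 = -188.69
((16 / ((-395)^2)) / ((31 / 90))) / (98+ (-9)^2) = 288 / 173156545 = 0.00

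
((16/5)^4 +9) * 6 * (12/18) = 284644/625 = 455.43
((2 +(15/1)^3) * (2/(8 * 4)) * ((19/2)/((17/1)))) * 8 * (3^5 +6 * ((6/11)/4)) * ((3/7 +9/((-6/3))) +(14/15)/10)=-10890905127/11900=-915202.11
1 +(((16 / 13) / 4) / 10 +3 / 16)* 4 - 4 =-553 / 260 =-2.13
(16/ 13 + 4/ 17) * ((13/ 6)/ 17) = 54/ 289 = 0.19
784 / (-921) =-784 / 921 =-0.85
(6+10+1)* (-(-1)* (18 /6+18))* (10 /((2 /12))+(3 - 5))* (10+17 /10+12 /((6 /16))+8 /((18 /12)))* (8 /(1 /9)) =365502312 /5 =73100462.40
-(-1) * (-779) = -779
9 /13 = 0.69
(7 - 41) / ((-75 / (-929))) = -31586 / 75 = -421.15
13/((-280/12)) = -39/70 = -0.56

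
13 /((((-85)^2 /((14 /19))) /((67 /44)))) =6097 /3020050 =0.00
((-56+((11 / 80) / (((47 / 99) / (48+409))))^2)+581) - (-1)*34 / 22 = 2806347543419 / 155513600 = 18045.67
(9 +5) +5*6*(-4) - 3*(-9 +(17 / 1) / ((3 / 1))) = -96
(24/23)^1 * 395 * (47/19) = 445560/437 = 1019.59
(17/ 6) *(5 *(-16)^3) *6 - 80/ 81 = -28201040/ 81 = -348160.99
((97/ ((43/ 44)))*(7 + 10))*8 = 580448/ 43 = 13498.79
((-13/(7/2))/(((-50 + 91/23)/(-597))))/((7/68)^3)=-37418036864/847553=-44148.32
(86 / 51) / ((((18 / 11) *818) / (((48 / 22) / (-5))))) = -172 / 312885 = -0.00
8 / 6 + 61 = 187 / 3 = 62.33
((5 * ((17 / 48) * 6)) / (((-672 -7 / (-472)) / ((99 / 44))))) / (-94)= 45135 / 119258552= 0.00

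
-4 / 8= -1 / 2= -0.50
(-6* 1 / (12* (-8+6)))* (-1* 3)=-3 / 4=-0.75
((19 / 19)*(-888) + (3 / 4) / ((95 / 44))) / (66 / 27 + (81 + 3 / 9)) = -758943 / 71630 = -10.60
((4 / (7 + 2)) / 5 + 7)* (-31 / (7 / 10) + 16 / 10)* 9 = -2723.35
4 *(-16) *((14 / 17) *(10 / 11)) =-8960 / 187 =-47.91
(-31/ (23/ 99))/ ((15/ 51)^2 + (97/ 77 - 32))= 68294457/ 15689174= 4.35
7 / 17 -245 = -4158 / 17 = -244.59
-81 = -81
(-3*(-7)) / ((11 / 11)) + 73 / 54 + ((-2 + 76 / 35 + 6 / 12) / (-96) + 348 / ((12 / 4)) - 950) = -49088903 / 60480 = -811.66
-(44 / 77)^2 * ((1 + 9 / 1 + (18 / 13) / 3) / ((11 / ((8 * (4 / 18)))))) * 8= -278528 / 63063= -4.42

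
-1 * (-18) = 18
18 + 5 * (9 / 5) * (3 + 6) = 99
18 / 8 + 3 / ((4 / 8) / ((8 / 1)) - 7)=269 / 148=1.82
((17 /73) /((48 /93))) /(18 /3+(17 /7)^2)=25823 /680944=0.04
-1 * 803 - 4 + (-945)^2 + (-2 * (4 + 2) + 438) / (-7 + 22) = 4461232 / 5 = 892246.40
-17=-17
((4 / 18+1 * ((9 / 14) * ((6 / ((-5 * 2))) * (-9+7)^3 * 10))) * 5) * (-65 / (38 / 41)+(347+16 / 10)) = 51797911 / 1197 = 43273.11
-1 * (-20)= 20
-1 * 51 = -51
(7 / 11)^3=343 / 1331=0.26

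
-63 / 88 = -0.72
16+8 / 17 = 280 / 17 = 16.47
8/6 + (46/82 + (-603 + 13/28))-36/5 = -10467029/17220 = -607.84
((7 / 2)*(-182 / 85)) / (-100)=637 / 8500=0.07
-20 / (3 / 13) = -260 / 3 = -86.67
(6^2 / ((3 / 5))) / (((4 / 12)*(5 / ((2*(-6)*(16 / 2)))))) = -3456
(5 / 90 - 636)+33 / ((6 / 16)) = -9863 / 18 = -547.94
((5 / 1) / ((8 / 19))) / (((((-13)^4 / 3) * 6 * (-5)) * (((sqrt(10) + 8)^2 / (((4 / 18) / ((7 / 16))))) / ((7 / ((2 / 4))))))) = -1406 / 187388721 + 304 * sqrt(10) / 187388721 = -0.00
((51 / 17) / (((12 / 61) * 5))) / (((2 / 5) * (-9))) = -61 / 72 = -0.85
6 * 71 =426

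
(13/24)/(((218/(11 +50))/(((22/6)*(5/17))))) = 43615/266832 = 0.16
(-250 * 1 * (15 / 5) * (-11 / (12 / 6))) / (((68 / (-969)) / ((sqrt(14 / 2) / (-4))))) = 235125 * sqrt(7) / 16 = 38880.14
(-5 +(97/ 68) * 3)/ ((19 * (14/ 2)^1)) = -7/ 1292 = -0.01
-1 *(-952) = 952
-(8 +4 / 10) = -42 / 5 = -8.40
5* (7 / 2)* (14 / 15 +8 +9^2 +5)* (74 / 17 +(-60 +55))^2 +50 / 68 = 1207403 / 1734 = 696.31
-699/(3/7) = -1631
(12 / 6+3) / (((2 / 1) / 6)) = 15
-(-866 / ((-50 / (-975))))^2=-285170769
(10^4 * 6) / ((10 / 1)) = 6000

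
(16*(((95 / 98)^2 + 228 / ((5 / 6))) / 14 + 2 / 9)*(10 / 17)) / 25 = 479980532 / 64286775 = 7.47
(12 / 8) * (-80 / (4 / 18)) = -540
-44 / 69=-0.64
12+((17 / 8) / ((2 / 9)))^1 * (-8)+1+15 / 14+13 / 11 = -4716 / 77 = -61.25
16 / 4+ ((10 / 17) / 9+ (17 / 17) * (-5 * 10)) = -7028 / 153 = -45.93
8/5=1.60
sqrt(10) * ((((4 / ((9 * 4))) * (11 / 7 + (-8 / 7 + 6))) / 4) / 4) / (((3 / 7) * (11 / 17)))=85 * sqrt(10) / 528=0.51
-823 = -823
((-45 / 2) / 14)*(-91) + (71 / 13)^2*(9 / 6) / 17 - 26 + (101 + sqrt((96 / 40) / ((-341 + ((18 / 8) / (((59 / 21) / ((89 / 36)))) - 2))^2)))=1888*sqrt(15) / 1609615 + 2572851 / 11492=223.89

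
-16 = -16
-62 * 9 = -558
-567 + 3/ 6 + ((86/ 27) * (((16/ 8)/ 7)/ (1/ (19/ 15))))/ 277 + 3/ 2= -443688407/ 785295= -565.00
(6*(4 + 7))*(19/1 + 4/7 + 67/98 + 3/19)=1347.26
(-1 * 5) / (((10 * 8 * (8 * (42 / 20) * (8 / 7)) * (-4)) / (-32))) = -5 / 192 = -0.03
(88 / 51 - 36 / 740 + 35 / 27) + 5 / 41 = 10775599 / 3481515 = 3.10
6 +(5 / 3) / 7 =131 / 21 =6.24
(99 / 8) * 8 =99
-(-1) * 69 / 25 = 69 / 25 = 2.76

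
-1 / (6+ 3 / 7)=-7 / 45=-0.16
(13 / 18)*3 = 13 / 6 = 2.17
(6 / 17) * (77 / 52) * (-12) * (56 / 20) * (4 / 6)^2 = -7.80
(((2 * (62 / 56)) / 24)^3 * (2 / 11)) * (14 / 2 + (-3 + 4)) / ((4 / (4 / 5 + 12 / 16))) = 923521 / 2086318080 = 0.00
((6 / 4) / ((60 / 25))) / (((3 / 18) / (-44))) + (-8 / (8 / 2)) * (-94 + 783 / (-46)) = 1312 / 23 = 57.04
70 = 70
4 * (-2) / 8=-1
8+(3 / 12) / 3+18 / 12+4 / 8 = 121 / 12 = 10.08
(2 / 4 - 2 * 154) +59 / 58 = -8888 / 29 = -306.48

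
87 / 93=29 / 31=0.94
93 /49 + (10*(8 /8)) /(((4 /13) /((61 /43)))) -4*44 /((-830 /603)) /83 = 7191249631 /145151230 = 49.54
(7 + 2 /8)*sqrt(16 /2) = 29*sqrt(2) /2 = 20.51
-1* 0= 0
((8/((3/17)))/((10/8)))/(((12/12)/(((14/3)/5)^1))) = 7616/225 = 33.85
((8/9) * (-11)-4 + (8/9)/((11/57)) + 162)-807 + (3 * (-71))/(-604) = -39095765/59796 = -653.82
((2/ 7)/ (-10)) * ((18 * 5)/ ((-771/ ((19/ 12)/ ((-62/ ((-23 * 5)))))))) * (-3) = -6555/ 223076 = -0.03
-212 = -212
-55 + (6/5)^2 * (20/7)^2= -2119/49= -43.24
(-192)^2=36864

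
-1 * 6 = -6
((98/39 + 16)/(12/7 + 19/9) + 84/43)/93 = 0.07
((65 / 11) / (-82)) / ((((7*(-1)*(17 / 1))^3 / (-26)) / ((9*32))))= -243360 / 760006709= -0.00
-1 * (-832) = 832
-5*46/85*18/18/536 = -23/4556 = -0.01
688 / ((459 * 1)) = 688 / 459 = 1.50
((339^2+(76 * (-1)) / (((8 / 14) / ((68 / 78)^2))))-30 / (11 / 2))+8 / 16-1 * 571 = 3822831455 / 33462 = 114243.96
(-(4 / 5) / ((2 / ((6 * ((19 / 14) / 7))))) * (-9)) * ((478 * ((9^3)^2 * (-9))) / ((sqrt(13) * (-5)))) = 2345701920732 * sqrt(13) / 15925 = 531086251.31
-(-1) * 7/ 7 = 1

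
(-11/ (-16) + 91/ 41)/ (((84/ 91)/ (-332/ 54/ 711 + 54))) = 3211897169/ 18889848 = 170.03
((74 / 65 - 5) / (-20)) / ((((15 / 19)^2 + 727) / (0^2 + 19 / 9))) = 1721609 / 3073262400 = 0.00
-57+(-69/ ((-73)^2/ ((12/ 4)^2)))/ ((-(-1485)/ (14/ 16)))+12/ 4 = -126617201/ 2344760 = -54.00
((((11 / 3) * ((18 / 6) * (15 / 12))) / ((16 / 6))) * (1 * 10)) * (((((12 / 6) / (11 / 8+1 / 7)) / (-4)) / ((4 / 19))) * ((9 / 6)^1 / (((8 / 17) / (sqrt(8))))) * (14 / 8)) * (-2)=460845 * sqrt(2) / 256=2545.83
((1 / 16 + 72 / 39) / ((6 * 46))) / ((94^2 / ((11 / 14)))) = 4367 / 7101599232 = 0.00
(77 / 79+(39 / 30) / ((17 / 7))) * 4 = 40558 / 6715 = 6.04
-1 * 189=-189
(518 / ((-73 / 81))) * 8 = -335664 / 73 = -4598.14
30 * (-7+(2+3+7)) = 150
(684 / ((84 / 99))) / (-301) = -5643 / 2107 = -2.68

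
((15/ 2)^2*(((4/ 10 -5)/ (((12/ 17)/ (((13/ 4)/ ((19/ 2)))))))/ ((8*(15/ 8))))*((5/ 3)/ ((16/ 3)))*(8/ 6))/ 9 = -0.39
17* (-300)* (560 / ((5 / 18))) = -10281600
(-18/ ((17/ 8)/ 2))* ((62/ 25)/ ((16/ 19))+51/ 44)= -69.53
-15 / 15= -1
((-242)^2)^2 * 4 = 13718968384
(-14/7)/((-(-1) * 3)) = -2/3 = -0.67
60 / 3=20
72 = 72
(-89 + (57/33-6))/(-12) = 171/22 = 7.77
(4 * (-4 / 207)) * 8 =-128 / 207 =-0.62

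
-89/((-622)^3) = 89/240641848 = 0.00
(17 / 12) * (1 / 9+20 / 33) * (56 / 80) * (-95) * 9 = -160531 / 264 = -608.07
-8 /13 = -0.62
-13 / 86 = -0.15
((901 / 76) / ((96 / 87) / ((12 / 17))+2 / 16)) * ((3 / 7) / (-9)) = -52258 / 156275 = -0.33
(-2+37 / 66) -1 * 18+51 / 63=-2869 / 154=-18.63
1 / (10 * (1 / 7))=7 / 10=0.70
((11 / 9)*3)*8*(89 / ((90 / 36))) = 15664 / 15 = 1044.27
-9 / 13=-0.69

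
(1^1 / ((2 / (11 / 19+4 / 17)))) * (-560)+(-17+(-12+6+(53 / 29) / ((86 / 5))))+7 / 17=-201768789 / 805562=-250.47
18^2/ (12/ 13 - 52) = -6.34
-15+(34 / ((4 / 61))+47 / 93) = 93745 / 186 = 504.01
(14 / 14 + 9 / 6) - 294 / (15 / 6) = -1151 / 10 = -115.10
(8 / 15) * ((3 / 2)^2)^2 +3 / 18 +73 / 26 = 2213 / 390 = 5.67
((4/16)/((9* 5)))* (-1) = -1/180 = -0.01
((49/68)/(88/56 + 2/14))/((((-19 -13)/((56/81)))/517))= -1241317/264384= -4.70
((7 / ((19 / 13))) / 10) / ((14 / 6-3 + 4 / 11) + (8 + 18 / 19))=3003 / 54200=0.06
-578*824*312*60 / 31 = -8915811840 / 31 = -287606833.55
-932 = -932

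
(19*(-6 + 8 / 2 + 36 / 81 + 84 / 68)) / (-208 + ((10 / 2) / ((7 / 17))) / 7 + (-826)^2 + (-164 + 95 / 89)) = -213689 / 23946880068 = -0.00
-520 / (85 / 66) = -6864 / 17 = -403.76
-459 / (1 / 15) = -6885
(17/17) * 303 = 303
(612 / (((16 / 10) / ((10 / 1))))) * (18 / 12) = 11475 / 2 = 5737.50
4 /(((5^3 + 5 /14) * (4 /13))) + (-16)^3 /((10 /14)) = -5734.30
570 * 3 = 1710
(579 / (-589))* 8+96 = 51912 / 589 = 88.14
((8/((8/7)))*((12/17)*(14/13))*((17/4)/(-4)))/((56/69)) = -1449/208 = -6.97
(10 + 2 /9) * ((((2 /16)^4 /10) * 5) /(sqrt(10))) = 23 * sqrt(10) /184320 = 0.00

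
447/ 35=12.77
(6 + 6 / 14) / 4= 45 / 28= 1.61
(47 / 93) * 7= 3.54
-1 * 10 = -10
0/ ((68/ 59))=0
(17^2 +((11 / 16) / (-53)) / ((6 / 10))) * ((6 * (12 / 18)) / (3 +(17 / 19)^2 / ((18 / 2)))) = 796179363 / 2127632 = 374.21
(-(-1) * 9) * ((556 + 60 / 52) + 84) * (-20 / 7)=-1500300 / 91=-16486.81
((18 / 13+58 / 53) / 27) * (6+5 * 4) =3416 / 1431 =2.39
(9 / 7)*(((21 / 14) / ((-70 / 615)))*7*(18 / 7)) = -29889 / 98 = -304.99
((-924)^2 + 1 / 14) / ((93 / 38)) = 227104435 / 651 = 348854.74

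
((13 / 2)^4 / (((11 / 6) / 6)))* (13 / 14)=3341637 / 616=5424.74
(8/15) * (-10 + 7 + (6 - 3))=0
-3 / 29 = -0.10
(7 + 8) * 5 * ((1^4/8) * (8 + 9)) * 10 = 6375/4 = 1593.75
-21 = -21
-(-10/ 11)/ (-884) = -5/ 4862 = -0.00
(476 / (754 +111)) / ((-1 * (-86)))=238 / 37195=0.01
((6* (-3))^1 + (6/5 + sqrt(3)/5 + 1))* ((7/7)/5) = -79/25 + sqrt(3)/25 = -3.09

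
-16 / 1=-16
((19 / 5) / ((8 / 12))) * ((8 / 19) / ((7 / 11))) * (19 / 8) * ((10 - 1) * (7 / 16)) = 35.27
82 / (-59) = -1.39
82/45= 1.82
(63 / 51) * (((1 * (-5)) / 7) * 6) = -5.29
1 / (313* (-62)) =-1 / 19406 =-0.00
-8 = -8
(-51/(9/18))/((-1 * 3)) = 34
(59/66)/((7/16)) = 472/231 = 2.04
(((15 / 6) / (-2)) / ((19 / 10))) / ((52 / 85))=-2125 / 1976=-1.08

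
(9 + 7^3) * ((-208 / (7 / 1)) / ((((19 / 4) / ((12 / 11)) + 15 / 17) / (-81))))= 161789.47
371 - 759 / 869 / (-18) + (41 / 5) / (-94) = 20660689 / 55695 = 370.96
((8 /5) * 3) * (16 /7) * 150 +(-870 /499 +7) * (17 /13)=75042377 /45409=1652.59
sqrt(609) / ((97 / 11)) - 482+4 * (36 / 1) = -338+11 * sqrt(609) / 97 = -335.20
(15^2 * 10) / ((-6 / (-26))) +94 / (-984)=4796953 / 492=9749.90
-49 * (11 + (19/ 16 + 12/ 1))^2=-7338681/ 256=-28666.72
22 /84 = 11 /42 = 0.26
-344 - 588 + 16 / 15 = -13964 / 15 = -930.93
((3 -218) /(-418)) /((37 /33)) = 645 /1406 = 0.46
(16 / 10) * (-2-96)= -784 / 5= -156.80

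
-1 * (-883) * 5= 4415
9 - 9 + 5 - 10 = -5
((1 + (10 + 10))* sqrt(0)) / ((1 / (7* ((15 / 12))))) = 0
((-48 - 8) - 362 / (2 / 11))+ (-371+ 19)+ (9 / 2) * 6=-2372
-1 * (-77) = 77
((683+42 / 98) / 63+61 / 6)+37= 51169 / 882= 58.01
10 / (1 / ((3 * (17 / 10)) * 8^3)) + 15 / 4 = 104463 / 4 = 26115.75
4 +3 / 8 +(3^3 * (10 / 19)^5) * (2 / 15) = 89543465 / 19808792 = 4.52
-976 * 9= -8784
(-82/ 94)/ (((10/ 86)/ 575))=-202745/ 47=-4313.72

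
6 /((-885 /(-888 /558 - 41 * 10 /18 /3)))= 15374 /246915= 0.06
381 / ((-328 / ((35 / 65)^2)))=-18669 / 55432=-0.34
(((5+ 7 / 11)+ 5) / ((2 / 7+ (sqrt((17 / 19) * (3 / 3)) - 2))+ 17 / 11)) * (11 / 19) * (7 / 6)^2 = 637637 / 390328+ 3776773 * sqrt(323) / 7416232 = 10.79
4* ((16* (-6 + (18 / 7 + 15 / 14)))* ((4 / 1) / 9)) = -1408 / 21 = -67.05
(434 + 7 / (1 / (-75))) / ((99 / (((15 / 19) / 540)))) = -91 / 67716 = -0.00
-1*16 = -16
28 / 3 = 9.33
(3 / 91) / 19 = 3 / 1729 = 0.00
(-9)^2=81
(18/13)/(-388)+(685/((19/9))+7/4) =31263631/95836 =326.22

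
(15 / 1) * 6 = 90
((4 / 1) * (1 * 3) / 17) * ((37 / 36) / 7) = 37 / 357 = 0.10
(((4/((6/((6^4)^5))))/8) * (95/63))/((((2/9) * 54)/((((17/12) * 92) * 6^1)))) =209580255024906240/7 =29940036432129462.86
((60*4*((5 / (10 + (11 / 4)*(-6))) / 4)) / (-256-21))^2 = 360000 / 12967201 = 0.03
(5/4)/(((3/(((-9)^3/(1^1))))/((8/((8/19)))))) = -23085/4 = -5771.25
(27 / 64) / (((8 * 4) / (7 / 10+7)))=2079 / 20480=0.10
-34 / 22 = -17 / 11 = -1.55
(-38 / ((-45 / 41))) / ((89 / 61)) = 95038 / 4005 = 23.73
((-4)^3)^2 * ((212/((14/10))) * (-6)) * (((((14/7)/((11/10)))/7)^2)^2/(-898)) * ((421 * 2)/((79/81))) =142136023449600000/8728394621177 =16284.33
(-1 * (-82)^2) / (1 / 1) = -6724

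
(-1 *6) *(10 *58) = -3480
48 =48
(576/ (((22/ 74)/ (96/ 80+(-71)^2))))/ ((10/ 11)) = 268648416/ 25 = 10745936.64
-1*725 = -725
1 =1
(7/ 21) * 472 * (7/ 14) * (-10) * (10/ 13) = -23600/ 39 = -605.13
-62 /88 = -31 /44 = -0.70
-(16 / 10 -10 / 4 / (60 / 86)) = 119 / 60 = 1.98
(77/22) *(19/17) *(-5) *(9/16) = -5985/544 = -11.00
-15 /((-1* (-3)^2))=5 /3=1.67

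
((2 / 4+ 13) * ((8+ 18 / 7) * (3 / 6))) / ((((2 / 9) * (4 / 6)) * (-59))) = -26973 / 3304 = -8.16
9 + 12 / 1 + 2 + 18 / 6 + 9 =35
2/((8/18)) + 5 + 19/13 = 285/26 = 10.96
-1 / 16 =-0.06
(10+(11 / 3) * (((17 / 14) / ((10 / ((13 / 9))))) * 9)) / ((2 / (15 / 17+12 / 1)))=484063 / 4760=101.69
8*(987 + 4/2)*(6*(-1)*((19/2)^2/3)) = -1428116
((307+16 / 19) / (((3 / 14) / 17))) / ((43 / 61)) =84915782 / 2451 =34645.36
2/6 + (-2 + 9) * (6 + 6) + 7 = 274/3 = 91.33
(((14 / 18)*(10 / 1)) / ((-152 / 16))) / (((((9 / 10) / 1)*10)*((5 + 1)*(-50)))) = 7 / 23085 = 0.00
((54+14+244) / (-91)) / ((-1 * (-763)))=-24 / 5341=-0.00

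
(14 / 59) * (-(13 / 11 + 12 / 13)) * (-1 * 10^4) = 42140000 / 8437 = 4994.67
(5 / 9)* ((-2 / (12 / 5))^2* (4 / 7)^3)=2000 / 27783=0.07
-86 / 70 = -43 / 35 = -1.23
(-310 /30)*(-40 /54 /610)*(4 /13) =248 /64233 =0.00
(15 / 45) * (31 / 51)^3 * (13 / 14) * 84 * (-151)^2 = 17660879366 / 132651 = 133137.93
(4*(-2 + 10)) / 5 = 32 / 5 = 6.40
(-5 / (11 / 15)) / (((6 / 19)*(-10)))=95 / 44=2.16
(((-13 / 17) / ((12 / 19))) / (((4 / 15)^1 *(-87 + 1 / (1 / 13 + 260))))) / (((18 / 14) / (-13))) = -126657895 / 240013344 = -0.53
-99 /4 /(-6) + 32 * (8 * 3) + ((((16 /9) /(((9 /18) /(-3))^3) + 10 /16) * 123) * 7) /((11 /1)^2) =-946635 /484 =-1955.86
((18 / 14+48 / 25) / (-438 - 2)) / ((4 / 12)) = -0.02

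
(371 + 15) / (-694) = -0.56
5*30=150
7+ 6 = 13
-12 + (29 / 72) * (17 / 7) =-5555 / 504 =-11.02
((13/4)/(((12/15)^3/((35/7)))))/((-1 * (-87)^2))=-8125/1937664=-0.00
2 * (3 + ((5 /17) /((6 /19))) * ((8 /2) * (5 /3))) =2818 /153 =18.42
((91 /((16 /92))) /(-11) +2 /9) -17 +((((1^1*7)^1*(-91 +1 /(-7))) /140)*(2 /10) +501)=435.74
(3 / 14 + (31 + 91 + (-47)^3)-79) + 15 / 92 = -66834077 / 644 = -103779.62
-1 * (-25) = 25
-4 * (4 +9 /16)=-73 /4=-18.25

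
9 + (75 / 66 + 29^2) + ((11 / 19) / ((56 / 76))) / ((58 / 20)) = 3802385 / 4466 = 851.41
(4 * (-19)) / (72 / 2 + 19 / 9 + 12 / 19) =-12996 / 6625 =-1.96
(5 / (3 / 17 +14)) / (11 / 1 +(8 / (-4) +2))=85 / 2651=0.03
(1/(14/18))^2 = 81/49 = 1.65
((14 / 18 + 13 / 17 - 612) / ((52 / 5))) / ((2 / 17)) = -58375 / 117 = -498.93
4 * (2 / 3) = 8 / 3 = 2.67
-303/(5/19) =-5757/5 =-1151.40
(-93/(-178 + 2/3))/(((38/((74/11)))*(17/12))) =30969/472549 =0.07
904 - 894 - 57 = -47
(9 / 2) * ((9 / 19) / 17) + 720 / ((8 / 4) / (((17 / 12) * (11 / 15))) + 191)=89899677 / 23305742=3.86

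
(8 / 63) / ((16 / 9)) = 1 / 14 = 0.07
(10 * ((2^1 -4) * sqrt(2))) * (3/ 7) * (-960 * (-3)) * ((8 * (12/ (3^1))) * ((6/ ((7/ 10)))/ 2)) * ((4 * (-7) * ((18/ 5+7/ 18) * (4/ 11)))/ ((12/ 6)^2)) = 2646835200 * sqrt(2)/ 77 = 48612860.22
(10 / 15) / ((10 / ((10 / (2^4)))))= 1 / 24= 0.04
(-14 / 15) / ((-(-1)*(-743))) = 14 / 11145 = 0.00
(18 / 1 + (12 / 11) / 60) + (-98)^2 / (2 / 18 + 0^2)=4754971 / 55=86454.02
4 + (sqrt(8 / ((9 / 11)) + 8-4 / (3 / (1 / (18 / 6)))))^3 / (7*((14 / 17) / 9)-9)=4-1768*sqrt(39) / 1279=-4.63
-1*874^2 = -763876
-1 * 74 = -74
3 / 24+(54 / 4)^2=1459 / 8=182.38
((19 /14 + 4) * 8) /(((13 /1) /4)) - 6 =654 /91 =7.19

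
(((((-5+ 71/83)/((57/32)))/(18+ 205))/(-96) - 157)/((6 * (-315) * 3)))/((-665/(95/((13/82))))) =-0.02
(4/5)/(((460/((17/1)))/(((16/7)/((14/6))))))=816/28175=0.03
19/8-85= -661/8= -82.62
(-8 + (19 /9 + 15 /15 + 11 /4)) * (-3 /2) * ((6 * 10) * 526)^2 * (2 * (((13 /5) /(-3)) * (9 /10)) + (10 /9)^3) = -146188404824 /243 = -601598373.76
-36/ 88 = -9/ 22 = -0.41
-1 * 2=-2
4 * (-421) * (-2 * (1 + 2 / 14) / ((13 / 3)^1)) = 80832 / 91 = 888.26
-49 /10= -4.90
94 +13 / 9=859 / 9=95.44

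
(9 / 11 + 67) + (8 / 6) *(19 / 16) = 9161 / 132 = 69.40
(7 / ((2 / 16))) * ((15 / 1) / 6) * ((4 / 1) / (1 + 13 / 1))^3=160 / 49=3.27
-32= -32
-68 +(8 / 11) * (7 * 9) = -244 / 11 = -22.18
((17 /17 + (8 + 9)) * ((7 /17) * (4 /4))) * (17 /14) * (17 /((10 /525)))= 16065 /2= 8032.50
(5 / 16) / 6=5 / 96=0.05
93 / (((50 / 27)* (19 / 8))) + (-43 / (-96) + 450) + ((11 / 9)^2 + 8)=592314323 / 1231200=481.09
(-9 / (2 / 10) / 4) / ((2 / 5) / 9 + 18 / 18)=-2025 / 188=-10.77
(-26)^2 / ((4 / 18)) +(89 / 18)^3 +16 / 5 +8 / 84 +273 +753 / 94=33071055113 / 9593640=3447.19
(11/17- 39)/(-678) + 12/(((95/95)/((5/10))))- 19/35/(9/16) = 3080936/605115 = 5.09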